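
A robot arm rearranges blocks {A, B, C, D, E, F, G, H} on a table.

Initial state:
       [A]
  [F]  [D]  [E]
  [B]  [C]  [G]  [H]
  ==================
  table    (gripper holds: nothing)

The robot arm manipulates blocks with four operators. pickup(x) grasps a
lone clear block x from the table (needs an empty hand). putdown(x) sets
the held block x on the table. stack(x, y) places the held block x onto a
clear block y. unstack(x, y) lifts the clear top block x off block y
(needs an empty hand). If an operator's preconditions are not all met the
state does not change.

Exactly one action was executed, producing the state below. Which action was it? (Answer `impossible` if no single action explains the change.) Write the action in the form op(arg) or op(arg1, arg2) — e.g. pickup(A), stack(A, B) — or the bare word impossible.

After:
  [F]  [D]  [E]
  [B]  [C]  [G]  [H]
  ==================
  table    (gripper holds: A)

target: towers=[B/F; C/D; G/E; H] holding=A
     unstack(A, D) → towers=[B/F; C/D; G/E; H] holding=A  ← match
     unstack(E, G) → towers=[B/F; C/D/A; G; H] holding=E
         pickup(H) → towers=[B/F; C/D/A; G/E] holding=H
     unstack(F, B) → towers=[B; C/D/A; G/E; H] holding=F

unstack(A, D)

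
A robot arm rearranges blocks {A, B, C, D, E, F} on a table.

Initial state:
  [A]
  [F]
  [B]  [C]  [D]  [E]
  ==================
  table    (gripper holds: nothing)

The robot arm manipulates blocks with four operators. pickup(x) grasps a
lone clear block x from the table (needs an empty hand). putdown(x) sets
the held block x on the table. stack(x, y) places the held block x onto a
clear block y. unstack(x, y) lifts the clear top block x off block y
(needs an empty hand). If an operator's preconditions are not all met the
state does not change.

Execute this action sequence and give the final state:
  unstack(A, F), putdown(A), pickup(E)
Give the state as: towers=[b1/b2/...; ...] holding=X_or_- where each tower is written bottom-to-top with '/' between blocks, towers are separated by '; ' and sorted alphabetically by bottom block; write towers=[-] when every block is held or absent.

step 1 (unstack(A, F)): towers=[B/F; C; D; E] holding=A
step 2 (putdown(A)): towers=[A; B/F; C; D; E] holding=-
step 3 (pickup(E)): towers=[A; B/F; C; D] holding=E

towers=[A; B/F; C; D] holding=E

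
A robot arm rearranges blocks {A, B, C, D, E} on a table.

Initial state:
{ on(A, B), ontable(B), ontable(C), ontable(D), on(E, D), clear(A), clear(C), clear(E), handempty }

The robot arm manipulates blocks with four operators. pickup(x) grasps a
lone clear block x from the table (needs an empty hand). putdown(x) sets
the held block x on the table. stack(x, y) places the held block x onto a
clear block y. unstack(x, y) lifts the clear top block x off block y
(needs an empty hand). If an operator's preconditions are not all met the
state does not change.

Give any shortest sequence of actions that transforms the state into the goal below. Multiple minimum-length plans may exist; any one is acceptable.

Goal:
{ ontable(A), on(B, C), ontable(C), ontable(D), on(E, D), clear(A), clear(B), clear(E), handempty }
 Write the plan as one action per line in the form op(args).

unstack(A, B)
putdown(A)
pickup(B)
stack(B, C)

step 1 (unstack(A, B)): towers=[B; C; D/E] holding=A
step 2 (putdown(A)): towers=[A; B; C; D/E] holding=-
step 3 (pickup(B)): towers=[A; C; D/E] holding=B
step 4 (stack(B, C)): towers=[A; C/B; D/E] holding=-
goal check: towers=[A; C/B; D/E] holding=- — reached (length 4, optimal by BFS)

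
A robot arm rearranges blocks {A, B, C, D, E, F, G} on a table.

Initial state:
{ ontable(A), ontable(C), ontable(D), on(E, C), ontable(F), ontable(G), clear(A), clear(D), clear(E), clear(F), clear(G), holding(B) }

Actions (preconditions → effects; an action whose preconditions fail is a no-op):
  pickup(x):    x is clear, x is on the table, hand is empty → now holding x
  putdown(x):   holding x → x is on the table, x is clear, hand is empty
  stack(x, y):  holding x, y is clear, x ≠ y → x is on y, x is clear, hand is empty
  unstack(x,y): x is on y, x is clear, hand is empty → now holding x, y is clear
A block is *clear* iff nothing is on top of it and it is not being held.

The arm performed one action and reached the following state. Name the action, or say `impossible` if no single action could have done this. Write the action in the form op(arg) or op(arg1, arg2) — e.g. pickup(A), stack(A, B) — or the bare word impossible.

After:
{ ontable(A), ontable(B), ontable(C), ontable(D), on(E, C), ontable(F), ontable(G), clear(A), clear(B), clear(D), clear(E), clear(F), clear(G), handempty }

putdown(B)

target: towers=[A; B; C/E; D; F; G] holding=-
        putdown(B) → towers=[A; B; C/E; D; F; G] holding=-  ← match
       stack(B, F) → towers=[A; C/E; D; F/B; G] holding=-
       stack(B, G) → towers=[A; C/E; D; F; G/B] holding=-
       stack(B, D) → towers=[A; C/E; D/B; F; G] holding=-
       stack(B, A) → towers=[A/B; C/E; D; F; G] holding=-
       stack(B, E) → towers=[A; C/E/B; D; F; G] holding=-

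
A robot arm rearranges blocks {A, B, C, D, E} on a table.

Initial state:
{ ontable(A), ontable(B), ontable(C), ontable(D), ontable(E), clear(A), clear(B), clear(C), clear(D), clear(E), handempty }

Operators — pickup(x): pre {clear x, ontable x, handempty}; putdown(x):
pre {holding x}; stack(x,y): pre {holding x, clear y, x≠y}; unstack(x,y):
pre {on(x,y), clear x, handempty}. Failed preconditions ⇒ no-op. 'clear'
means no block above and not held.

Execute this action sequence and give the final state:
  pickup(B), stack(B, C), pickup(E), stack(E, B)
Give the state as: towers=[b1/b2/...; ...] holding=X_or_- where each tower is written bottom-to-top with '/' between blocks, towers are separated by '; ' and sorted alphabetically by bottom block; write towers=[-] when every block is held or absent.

towers=[A; C/B/E; D] holding=-

step 1 (pickup(B)): towers=[A; C; D; E] holding=B
step 2 (stack(B, C)): towers=[A; C/B; D; E] holding=-
step 3 (pickup(E)): towers=[A; C/B; D] holding=E
step 4 (stack(E, B)): towers=[A; C/B/E; D] holding=-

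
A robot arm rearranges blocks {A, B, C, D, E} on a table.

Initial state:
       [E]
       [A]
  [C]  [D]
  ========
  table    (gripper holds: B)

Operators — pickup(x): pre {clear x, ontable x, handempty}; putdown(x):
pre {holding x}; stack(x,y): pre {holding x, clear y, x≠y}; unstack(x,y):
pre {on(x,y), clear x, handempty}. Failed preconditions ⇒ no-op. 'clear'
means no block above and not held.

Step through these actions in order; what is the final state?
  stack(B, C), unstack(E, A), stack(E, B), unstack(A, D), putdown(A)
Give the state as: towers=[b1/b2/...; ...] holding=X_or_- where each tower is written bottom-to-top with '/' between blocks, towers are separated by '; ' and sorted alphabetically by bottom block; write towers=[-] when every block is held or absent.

towers=[A; C/B/E; D] holding=-

step 1 (stack(B, C)): towers=[C/B; D/A/E] holding=-
step 2 (unstack(E, A)): towers=[C/B; D/A] holding=E
step 3 (stack(E, B)): towers=[C/B/E; D/A] holding=-
step 4 (unstack(A, D)): towers=[C/B/E; D] holding=A
step 5 (putdown(A)): towers=[A; C/B/E; D] holding=-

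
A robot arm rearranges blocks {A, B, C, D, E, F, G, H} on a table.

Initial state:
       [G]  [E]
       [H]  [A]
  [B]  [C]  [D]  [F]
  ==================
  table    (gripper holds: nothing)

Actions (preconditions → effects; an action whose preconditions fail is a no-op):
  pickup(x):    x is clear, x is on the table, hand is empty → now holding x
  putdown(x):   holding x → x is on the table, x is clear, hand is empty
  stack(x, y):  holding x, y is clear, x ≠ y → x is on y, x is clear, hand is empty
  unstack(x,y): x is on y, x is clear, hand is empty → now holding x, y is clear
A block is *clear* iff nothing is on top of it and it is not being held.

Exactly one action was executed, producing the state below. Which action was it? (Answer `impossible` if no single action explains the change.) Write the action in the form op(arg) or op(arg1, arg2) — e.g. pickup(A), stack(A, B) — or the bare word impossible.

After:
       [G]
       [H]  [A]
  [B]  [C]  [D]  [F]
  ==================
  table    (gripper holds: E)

unstack(E, A)

target: towers=[B; C/H/G; D/A; F] holding=E
     unstack(G, H) → towers=[B; C/H; D/A/E; F] holding=G
     unstack(E, A) → towers=[B; C/H/G; D/A; F] holding=E  ← match
         pickup(B) → towers=[C/H/G; D/A/E; F] holding=B
         pickup(F) → towers=[B; C/H/G; D/A/E] holding=F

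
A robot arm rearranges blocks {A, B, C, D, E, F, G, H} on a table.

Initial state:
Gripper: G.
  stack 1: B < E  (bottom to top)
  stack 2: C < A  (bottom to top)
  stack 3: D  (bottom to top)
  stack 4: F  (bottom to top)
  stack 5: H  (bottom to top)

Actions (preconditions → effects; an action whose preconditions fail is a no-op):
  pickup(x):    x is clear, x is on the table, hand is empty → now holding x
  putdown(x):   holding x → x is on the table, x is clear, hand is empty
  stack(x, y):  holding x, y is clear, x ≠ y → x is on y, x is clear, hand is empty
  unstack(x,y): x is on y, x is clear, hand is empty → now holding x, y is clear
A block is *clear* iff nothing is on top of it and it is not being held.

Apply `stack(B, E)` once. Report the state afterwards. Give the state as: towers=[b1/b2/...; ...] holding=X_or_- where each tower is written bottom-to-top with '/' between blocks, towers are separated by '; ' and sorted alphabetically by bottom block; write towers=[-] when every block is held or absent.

towers=[B/E; C/A; D; F; H] holding=G

before: towers=[B/E; C/A; D; F; H] holding=G
pre[stack(B, E)]: holding(B) fail, clear(E) ok, B≠E ok
holding(B) unmet → stack(B, E) is a no-op
after:  towers=[B/E; C/A; D; F; H] holding=G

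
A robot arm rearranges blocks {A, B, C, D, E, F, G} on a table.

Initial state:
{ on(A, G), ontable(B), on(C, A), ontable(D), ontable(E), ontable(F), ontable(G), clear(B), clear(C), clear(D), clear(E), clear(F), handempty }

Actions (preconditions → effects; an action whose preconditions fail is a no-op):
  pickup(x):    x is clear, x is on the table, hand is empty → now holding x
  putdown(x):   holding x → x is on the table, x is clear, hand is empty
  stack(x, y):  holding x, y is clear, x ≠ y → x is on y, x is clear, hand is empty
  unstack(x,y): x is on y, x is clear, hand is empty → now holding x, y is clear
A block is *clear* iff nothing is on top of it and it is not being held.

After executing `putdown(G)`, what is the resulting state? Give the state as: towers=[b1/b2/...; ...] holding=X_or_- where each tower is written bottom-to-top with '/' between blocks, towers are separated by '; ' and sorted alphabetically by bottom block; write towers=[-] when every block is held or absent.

towers=[B; D; E; F; G/A/C] holding=-

before: towers=[B; D; E; F; G/A/C] holding=-
pre[putdown(G)]: holding(G) no
holding(G) unmet → putdown(G) is a no-op
after:  towers=[B; D; E; F; G/A/C] holding=-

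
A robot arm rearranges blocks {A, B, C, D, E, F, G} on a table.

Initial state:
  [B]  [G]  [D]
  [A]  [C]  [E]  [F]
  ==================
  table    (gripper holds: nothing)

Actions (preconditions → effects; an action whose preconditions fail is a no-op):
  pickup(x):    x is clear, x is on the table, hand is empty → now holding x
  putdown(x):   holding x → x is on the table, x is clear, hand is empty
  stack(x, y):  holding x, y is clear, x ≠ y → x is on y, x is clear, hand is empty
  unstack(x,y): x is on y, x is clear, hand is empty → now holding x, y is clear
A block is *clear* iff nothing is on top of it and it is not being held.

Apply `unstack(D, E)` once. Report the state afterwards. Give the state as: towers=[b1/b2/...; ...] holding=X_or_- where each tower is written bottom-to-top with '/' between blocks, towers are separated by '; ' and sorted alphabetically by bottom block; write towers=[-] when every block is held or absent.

towers=[A/B; C/G; E; F] holding=D

before: towers=[A/B; C/G; E/D; F] holding=-
pre[unstack(D, E)]: on(D,E) yes, clear(D) yes, handempty yes
all met → apply unstack(D, E)
after:  towers=[A/B; C/G; E; F] holding=D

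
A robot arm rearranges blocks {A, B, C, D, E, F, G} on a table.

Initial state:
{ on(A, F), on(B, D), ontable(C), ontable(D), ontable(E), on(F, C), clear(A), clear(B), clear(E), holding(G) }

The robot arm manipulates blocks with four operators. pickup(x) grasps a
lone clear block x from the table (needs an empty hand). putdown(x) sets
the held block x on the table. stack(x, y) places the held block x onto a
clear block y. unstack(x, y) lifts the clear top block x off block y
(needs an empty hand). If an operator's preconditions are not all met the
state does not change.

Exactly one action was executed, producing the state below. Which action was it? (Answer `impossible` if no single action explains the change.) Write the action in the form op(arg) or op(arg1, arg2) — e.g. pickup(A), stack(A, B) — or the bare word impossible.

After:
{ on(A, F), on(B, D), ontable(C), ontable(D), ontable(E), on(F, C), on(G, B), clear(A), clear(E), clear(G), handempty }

target: towers=[C/F/A; D/B/G; E] holding=-
        putdown(G) → towers=[C/F/A; D/B; E; G] holding=-
       stack(G, B) → towers=[C/F/A; D/B/G; E] holding=-  ← match
       stack(G, A) → towers=[C/F/A/G; D/B; E] holding=-
       stack(G, E) → towers=[C/F/A; D/B; E/G] holding=-

stack(G, B)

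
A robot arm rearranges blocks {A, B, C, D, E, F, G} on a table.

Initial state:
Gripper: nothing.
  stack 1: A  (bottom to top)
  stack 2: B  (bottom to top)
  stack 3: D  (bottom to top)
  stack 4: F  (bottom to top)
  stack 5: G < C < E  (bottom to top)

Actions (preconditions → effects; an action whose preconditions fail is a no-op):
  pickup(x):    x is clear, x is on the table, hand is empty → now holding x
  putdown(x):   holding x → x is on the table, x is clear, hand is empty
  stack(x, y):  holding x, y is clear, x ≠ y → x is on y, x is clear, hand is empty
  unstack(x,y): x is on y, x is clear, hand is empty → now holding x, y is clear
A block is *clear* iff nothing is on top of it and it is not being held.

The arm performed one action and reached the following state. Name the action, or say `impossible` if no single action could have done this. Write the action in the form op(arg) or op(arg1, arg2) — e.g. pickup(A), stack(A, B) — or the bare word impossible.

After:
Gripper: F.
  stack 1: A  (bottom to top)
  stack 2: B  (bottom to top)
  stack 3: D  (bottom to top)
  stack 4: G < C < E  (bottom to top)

pickup(F)

target: towers=[A; B; D; G/C/E] holding=F
         pickup(B) → towers=[A; D; F; G/C/E] holding=B
         pickup(F) → towers=[A; B; D; G/C/E] holding=F  ← match
         pickup(D) → towers=[A; B; F; G/C/E] holding=D
         pickup(A) → towers=[B; D; F; G/C/E] holding=A
     unstack(E, C) → towers=[A; B; D; F; G/C] holding=E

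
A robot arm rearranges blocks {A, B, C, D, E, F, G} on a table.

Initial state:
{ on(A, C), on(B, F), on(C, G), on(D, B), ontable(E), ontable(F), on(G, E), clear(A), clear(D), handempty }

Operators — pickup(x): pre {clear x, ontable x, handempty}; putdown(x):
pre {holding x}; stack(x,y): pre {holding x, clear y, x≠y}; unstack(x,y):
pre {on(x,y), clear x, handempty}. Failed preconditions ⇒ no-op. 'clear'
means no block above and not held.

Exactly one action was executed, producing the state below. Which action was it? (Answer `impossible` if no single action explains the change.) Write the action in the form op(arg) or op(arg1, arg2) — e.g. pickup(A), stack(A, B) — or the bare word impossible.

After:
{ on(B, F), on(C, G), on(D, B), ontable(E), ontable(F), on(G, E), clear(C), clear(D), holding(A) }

unstack(A, C)

target: towers=[E/G/C; F/B/D] holding=A
     unstack(D, B) → towers=[E/G/C/A; F/B] holding=D
     unstack(A, C) → towers=[E/G/C; F/B/D] holding=A  ← match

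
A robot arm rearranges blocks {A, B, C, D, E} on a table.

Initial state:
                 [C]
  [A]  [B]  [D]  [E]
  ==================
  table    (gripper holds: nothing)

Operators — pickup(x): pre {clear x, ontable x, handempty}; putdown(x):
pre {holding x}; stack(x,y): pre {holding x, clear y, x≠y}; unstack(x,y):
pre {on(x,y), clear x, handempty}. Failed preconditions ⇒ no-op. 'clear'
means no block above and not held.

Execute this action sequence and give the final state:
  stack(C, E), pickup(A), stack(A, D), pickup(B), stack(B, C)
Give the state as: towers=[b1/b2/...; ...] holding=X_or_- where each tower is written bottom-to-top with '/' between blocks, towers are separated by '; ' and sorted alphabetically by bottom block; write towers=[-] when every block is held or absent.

towers=[D/A; E/C/B] holding=-

step 1 (stack(C, E)) [no-op]: towers=[A; B; D; E/C] holding=-
step 2 (pickup(A)): towers=[B; D; E/C] holding=A
step 3 (stack(A, D)): towers=[B; D/A; E/C] holding=-
step 4 (pickup(B)): towers=[D/A; E/C] holding=B
step 5 (stack(B, C)): towers=[D/A; E/C/B] holding=-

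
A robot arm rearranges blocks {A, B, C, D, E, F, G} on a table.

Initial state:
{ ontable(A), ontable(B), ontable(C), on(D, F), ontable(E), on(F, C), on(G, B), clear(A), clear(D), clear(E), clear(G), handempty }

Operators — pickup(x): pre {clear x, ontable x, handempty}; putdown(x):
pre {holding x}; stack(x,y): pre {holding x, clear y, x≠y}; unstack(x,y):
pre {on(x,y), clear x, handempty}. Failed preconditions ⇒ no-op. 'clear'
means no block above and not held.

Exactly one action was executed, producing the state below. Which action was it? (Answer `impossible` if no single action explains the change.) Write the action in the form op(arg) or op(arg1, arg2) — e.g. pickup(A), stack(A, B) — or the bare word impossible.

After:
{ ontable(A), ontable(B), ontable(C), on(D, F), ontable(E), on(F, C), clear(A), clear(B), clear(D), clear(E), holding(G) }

target: towers=[A; B; C/F/D; E] holding=G
     unstack(G, B) → towers=[A; B; C/F/D; E] holding=G  ← match
     unstack(D, F) → towers=[A; B/G; C/F; E] holding=D
         pickup(A) → towers=[B/G; C/F/D; E] holding=A
         pickup(E) → towers=[A; B/G; C/F/D] holding=E

unstack(G, B)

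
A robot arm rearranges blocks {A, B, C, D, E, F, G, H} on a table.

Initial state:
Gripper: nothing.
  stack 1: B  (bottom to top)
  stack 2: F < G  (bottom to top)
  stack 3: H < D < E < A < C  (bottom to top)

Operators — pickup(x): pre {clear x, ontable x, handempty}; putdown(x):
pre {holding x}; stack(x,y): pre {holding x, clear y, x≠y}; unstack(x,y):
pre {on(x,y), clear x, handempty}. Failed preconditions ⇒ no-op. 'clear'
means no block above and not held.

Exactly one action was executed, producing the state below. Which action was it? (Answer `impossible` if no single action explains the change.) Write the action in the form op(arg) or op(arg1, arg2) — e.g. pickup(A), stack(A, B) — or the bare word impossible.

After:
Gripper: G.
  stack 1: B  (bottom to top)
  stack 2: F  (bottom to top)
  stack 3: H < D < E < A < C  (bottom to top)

target: towers=[B; F; H/D/E/A/C] holding=G
     unstack(G, F) → towers=[B; F; H/D/E/A/C] holding=G  ← match
         pickup(B) → towers=[F/G; H/D/E/A/C] holding=B
     unstack(C, A) → towers=[B; F/G; H/D/E/A] holding=C

unstack(G, F)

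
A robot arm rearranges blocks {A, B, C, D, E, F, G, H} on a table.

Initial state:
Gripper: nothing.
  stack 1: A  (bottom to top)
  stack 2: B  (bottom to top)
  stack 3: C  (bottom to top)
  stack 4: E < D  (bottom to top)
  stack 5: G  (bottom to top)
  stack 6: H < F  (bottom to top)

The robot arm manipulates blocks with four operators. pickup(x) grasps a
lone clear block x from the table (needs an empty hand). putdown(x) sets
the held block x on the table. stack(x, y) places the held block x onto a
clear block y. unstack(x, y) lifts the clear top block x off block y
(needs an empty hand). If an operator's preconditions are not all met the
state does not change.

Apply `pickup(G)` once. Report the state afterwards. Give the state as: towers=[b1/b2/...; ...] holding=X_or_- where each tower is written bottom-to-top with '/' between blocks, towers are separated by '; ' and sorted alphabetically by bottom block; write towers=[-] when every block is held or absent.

before: towers=[A; B; C; E/D; G; H/F] holding=-
pre[pickup(G)]: clear(G) ✓, ontable(G) ✓, handempty ✓
all met → apply pickup(G)
after:  towers=[A; B; C; E/D; H/F] holding=G

towers=[A; B; C; E/D; H/F] holding=G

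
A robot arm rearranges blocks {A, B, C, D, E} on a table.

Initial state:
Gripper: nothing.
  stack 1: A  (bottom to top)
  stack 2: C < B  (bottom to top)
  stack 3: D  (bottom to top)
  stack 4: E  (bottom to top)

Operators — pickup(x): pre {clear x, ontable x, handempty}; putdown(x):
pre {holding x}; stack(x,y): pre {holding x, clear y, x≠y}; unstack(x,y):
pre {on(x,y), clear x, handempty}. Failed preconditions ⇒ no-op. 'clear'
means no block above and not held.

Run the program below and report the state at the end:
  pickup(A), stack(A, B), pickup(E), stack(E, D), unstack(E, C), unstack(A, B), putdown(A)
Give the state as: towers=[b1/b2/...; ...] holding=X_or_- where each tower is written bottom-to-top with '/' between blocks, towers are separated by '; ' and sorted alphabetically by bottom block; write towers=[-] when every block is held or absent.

step 1 (pickup(A)): towers=[C/B; D; E] holding=A
step 2 (stack(A, B)): towers=[C/B/A; D; E] holding=-
step 3 (pickup(E)): towers=[C/B/A; D] holding=E
step 4 (stack(E, D)): towers=[C/B/A; D/E] holding=-
step 5 (unstack(E, C)) [no-op]: towers=[C/B/A; D/E] holding=-
step 6 (unstack(A, B)): towers=[C/B; D/E] holding=A
step 7 (putdown(A)): towers=[A; C/B; D/E] holding=-

towers=[A; C/B; D/E] holding=-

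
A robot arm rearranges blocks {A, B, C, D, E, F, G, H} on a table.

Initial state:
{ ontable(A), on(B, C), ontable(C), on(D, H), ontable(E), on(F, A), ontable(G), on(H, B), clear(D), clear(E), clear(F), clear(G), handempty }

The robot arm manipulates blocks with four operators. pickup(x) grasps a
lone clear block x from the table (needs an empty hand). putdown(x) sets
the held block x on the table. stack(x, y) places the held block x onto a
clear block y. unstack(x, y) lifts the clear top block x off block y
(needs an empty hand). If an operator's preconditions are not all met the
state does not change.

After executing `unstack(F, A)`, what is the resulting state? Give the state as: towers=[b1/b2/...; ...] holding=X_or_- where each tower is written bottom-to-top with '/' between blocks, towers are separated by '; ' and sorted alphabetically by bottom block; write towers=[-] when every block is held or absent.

before: towers=[A/F; C/B/H/D; E; G] holding=-
pre[unstack(F, A)]: on(F,A) ✓, clear(F) ✓, handempty ✓
all met → apply unstack(F, A)
after:  towers=[A; C/B/H/D; E; G] holding=F

towers=[A; C/B/H/D; E; G] holding=F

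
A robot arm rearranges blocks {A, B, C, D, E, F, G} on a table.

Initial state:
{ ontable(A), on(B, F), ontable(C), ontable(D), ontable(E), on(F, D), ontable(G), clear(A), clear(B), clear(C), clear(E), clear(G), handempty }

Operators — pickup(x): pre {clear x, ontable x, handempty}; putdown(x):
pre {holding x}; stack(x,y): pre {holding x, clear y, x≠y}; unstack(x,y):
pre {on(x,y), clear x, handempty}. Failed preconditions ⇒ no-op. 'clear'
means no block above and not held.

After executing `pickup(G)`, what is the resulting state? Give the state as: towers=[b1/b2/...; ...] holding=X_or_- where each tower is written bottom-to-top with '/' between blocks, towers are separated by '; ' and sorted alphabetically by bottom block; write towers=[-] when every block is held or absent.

towers=[A; C; D/F/B; E] holding=G

before: towers=[A; C; D/F/B; E; G] holding=-
pre[pickup(G)]: clear(G) yes, ontable(G) yes, handempty yes
all met → apply pickup(G)
after:  towers=[A; C; D/F/B; E] holding=G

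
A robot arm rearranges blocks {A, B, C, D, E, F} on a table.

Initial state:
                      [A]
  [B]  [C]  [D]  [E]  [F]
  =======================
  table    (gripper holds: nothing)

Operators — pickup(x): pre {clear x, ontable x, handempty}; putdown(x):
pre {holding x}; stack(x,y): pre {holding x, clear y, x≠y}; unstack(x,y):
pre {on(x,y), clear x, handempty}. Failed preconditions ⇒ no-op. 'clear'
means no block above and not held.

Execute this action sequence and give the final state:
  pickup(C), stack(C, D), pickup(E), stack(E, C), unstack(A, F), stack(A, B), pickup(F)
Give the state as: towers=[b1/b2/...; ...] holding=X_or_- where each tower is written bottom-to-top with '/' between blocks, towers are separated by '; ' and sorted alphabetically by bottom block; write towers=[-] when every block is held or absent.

step 1 (pickup(C)): towers=[B; D; E; F/A] holding=C
step 2 (stack(C, D)): towers=[B; D/C; E; F/A] holding=-
step 3 (pickup(E)): towers=[B; D/C; F/A] holding=E
step 4 (stack(E, C)): towers=[B; D/C/E; F/A] holding=-
step 5 (unstack(A, F)): towers=[B; D/C/E; F] holding=A
step 6 (stack(A, B)): towers=[B/A; D/C/E; F] holding=-
step 7 (pickup(F)): towers=[B/A; D/C/E] holding=F

towers=[B/A; D/C/E] holding=F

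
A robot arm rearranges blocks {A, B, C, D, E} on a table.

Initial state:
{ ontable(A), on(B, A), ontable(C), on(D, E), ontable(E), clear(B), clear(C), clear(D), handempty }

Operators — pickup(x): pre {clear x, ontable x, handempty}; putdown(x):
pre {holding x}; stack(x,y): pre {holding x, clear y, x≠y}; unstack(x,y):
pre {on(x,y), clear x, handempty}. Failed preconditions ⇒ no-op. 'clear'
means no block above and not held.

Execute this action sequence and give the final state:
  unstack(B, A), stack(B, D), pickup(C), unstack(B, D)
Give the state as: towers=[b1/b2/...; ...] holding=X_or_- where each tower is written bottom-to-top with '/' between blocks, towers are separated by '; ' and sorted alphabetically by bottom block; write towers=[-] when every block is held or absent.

towers=[A; E/D/B] holding=C

step 1 (unstack(B, A)): towers=[A; C; E/D] holding=B
step 2 (stack(B, D)): towers=[A; C; E/D/B] holding=-
step 3 (pickup(C)): towers=[A; E/D/B] holding=C
step 4 (unstack(B, D)) [no-op]: towers=[A; E/D/B] holding=C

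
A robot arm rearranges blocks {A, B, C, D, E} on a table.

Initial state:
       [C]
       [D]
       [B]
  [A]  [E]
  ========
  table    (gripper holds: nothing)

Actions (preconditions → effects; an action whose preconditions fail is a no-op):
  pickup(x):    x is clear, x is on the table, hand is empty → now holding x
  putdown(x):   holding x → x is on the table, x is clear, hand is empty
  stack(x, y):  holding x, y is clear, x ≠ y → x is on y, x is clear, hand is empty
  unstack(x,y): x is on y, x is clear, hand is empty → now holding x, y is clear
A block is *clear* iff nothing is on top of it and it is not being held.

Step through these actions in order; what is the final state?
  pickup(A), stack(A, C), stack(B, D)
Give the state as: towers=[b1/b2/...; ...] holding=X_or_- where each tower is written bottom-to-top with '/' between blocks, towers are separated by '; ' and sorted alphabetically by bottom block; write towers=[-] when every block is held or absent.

step 1 (pickup(A)): towers=[E/B/D/C] holding=A
step 2 (stack(A, C)): towers=[E/B/D/C/A] holding=-
step 3 (stack(B, D)) [no-op]: towers=[E/B/D/C/A] holding=-

towers=[E/B/D/C/A] holding=-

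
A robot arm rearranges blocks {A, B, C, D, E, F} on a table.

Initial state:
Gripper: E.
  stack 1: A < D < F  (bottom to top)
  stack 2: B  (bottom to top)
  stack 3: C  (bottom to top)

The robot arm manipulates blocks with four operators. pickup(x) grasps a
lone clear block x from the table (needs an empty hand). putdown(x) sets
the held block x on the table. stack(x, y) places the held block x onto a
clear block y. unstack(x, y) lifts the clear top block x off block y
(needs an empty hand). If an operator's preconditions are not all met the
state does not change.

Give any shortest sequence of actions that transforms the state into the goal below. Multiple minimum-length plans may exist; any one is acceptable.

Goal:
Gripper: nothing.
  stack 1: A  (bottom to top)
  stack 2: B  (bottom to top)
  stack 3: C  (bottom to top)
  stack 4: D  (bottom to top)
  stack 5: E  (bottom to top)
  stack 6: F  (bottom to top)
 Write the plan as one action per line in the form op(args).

putdown(E)
unstack(F, D)
putdown(F)
unstack(D, A)
putdown(D)

step 1 (putdown(E)): towers=[A/D/F; B; C; E] holding=-
step 2 (unstack(F, D)): towers=[A/D; B; C; E] holding=F
step 3 (putdown(F)): towers=[A/D; B; C; E; F] holding=-
step 4 (unstack(D, A)): towers=[A; B; C; E; F] holding=D
step 5 (putdown(D)): towers=[A; B; C; D; E; F] holding=-
goal check: towers=[A; B; C; D; E; F] holding=- — reached (length 5, optimal by BFS)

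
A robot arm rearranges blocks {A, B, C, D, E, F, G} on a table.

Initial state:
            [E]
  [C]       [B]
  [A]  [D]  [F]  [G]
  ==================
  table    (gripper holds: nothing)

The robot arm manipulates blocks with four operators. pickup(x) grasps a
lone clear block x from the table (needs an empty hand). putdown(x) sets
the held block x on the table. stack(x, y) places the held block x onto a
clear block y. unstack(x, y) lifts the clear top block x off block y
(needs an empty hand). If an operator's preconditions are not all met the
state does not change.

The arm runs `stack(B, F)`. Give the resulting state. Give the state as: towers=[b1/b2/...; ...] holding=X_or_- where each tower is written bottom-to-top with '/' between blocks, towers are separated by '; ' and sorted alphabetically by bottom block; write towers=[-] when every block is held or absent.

towers=[A/C; D; F/B/E; G] holding=-

before: towers=[A/C; D; F/B/E; G] holding=-
pre[stack(B, F)]: holding(B) no, clear(F) no, B≠F yes
holding(B), clear(F) unmet → stack(B, F) is a no-op
after:  towers=[A/C; D; F/B/E; G] holding=-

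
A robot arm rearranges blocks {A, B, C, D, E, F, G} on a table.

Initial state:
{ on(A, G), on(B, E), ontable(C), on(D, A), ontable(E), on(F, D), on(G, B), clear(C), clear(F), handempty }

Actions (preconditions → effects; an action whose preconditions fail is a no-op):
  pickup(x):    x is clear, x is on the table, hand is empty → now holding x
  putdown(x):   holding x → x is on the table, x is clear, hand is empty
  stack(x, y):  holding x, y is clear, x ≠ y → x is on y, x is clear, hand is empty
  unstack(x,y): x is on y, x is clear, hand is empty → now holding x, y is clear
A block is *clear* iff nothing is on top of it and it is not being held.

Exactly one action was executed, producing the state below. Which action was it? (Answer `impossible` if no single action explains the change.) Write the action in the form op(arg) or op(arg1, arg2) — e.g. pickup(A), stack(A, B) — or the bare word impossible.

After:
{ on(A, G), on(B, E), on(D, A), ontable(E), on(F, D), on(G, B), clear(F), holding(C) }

pickup(C)

target: towers=[E/B/G/A/D/F] holding=C
     unstack(F, D) → towers=[C; E/B/G/A/D] holding=F
         pickup(C) → towers=[E/B/G/A/D/F] holding=C  ← match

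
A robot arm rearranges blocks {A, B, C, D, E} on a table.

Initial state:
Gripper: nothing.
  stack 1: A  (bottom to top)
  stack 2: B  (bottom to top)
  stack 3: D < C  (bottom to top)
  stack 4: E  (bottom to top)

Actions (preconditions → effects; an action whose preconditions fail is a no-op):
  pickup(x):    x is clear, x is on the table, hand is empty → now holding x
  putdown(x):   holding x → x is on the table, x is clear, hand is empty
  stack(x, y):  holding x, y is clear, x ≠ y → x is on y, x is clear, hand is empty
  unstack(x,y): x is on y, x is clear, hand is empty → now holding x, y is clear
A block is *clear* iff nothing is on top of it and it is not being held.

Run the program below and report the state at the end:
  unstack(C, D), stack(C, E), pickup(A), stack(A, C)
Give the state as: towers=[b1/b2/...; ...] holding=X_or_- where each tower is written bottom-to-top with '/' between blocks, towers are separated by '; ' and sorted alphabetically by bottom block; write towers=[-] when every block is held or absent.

towers=[B; D; E/C/A] holding=-

step 1 (unstack(C, D)): towers=[A; B; D; E] holding=C
step 2 (stack(C, E)): towers=[A; B; D; E/C] holding=-
step 3 (pickup(A)): towers=[B; D; E/C] holding=A
step 4 (stack(A, C)): towers=[B; D; E/C/A] holding=-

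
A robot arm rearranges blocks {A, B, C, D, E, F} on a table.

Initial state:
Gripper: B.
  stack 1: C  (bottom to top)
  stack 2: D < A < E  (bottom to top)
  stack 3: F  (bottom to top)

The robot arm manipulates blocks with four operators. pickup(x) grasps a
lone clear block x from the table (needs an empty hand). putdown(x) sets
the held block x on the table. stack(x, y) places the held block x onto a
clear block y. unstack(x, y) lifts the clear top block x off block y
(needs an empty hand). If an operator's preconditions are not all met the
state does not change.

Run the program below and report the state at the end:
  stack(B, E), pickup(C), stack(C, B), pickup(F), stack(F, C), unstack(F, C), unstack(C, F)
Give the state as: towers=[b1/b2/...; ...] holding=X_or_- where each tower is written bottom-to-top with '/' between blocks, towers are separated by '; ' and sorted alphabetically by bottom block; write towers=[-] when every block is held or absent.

towers=[D/A/E/B/C] holding=F

step 1 (stack(B, E)): towers=[C; D/A/E/B; F] holding=-
step 2 (pickup(C)): towers=[D/A/E/B; F] holding=C
step 3 (stack(C, B)): towers=[D/A/E/B/C; F] holding=-
step 4 (pickup(F)): towers=[D/A/E/B/C] holding=F
step 5 (stack(F, C)): towers=[D/A/E/B/C/F] holding=-
step 6 (unstack(F, C)): towers=[D/A/E/B/C] holding=F
step 7 (unstack(C, F)) [no-op]: towers=[D/A/E/B/C] holding=F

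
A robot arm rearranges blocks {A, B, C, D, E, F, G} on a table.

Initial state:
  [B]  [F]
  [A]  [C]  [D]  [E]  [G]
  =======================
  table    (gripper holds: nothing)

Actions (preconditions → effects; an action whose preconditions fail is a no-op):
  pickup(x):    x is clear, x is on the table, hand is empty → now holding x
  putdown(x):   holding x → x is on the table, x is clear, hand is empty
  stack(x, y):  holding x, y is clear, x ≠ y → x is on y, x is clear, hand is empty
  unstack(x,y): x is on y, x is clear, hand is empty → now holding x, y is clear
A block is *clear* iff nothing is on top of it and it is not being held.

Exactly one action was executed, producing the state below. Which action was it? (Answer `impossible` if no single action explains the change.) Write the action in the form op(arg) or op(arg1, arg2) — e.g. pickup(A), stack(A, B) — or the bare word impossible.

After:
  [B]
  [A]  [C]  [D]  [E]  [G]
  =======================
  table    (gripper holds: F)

target: towers=[A/B; C; D; E; G] holding=F
     unstack(B, A) → towers=[A; C/F; D; E; G] holding=B
     unstack(F, C) → towers=[A/B; C; D; E; G] holding=F  ← match
         pickup(G) → towers=[A/B; C/F; D; E] holding=G
         pickup(D) → towers=[A/B; C/F; E; G] holding=D
         pickup(E) → towers=[A/B; C/F; D; G] holding=E

unstack(F, C)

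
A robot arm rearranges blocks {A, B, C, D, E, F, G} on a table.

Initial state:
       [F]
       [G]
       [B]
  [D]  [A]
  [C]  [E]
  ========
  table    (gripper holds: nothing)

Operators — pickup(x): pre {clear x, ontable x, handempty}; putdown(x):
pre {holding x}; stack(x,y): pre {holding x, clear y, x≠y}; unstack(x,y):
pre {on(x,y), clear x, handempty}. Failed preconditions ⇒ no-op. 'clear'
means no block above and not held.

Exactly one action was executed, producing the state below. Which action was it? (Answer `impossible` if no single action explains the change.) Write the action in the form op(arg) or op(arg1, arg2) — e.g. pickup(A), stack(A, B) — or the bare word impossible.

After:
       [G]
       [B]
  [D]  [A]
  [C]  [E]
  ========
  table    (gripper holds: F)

unstack(F, G)

target: towers=[C/D; E/A/B/G] holding=F
     unstack(F, G) → towers=[C/D; E/A/B/G] holding=F  ← match
     unstack(D, C) → towers=[C; E/A/B/G/F] holding=D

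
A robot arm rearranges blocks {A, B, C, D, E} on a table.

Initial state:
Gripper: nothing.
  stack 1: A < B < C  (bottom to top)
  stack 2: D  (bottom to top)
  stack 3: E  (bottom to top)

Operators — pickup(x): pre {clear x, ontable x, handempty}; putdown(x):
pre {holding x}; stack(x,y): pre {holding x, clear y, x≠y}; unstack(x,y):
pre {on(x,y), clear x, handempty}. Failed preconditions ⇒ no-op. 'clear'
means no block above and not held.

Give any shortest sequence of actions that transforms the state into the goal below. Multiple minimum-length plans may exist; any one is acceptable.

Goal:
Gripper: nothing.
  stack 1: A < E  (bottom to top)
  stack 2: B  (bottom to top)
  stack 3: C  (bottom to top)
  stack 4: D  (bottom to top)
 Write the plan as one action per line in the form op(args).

step 1 (unstack(C, B)): towers=[A/B; D; E] holding=C
step 2 (putdown(C)): towers=[A/B; C; D; E] holding=-
step 3 (unstack(B, A)): towers=[A; C; D; E] holding=B
step 4 (putdown(B)): towers=[A; B; C; D; E] holding=-
step 5 (pickup(E)): towers=[A; B; C; D] holding=E
step 6 (stack(E, A)): towers=[A/E; B; C; D] holding=-
goal check: towers=[A/E; B; C; D] holding=- — reached (length 6, optimal by BFS)

unstack(C, B)
putdown(C)
unstack(B, A)
putdown(B)
pickup(E)
stack(E, A)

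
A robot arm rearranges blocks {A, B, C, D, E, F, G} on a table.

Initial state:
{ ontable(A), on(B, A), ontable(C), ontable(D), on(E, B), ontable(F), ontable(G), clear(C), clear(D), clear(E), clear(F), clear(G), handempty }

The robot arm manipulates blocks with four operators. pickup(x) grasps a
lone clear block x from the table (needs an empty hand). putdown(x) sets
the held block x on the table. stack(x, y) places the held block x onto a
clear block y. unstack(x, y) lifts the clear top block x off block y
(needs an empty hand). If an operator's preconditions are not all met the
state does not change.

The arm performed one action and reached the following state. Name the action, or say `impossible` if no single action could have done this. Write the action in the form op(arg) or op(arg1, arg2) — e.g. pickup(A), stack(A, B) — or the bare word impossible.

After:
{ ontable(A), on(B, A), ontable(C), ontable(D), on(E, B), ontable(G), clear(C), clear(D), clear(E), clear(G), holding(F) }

target: towers=[A/B/E; C; D; G] holding=F
         pickup(F) → towers=[A/B/E; C; D; G] holding=F  ← match
         pickup(G) → towers=[A/B/E; C; D; F] holding=G
         pickup(D) → towers=[A/B/E; C; F; G] holding=D
     unstack(E, B) → towers=[A/B; C; D; F; G] holding=E
         pickup(C) → towers=[A/B/E; D; F; G] holding=C

pickup(F)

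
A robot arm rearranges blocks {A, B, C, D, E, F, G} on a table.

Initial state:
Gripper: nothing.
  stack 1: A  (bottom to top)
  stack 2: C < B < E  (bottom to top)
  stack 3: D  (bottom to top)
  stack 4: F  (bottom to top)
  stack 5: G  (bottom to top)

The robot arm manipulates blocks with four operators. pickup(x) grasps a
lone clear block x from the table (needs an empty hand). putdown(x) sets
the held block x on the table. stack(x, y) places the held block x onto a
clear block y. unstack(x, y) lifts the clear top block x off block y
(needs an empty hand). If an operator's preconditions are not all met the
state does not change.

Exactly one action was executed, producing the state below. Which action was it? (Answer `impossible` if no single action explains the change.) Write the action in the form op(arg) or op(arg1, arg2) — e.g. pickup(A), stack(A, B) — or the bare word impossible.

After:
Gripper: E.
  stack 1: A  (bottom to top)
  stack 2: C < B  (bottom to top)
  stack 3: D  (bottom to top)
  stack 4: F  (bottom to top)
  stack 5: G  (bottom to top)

unstack(E, B)

target: towers=[A; C/B; D; F; G] holding=E
         pickup(F) → towers=[A; C/B/E; D; G] holding=F
         pickup(G) → towers=[A; C/B/E; D; F] holding=G
         pickup(D) → towers=[A; C/B/E; F; G] holding=D
         pickup(A) → towers=[C/B/E; D; F; G] holding=A
     unstack(E, B) → towers=[A; C/B; D; F; G] holding=E  ← match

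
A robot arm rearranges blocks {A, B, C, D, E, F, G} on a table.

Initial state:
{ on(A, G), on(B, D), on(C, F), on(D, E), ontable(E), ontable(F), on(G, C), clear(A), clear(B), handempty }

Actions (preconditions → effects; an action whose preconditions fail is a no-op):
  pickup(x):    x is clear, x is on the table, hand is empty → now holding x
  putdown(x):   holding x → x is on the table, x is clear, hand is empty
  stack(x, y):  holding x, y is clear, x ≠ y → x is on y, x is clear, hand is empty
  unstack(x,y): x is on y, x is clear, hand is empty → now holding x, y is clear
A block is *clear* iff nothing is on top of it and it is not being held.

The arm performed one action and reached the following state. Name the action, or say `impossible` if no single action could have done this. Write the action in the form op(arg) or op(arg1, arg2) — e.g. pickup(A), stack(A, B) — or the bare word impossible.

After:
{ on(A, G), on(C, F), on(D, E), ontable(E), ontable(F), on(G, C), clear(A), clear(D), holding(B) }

target: towers=[E/D; F/C/G/A] holding=B
     unstack(B, D) → towers=[E/D; F/C/G/A] holding=B  ← match
     unstack(A, G) → towers=[E/D/B; F/C/G] holding=A

unstack(B, D)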